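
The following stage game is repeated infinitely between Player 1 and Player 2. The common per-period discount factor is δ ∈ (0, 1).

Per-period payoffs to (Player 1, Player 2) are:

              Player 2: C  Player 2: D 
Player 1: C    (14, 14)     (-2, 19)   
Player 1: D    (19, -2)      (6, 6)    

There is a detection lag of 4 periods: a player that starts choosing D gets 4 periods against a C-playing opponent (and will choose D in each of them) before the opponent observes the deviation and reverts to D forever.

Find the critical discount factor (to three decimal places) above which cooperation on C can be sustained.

Deviating for the 4 undetected periods gains 19−14 = 5 per period over cooperation, then loses 14−6 = 8 per period forever once punishment starts.
Gain: 5(1 + δ + … + δ^3); loss: 8·δ^4/(1−δ).
No profitable deviation ⇔ 5(1−δ^4) ≤ 8·δ^4, i.e. δ^4 ≥ 5/(5+8) = 5/13.
Hence δ ≥ (5/13)^(1/4) ≈ 0.788.

0.788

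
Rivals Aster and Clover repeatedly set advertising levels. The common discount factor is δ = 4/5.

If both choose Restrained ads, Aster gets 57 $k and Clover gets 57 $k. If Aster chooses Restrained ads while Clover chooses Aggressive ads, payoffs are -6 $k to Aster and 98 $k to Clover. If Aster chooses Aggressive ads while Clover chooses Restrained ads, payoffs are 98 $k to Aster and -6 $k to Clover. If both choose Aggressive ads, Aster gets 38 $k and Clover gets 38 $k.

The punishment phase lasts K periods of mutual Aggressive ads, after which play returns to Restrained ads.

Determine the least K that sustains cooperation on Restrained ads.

4

IC: δ(1−δ^K)/(1−δ) ≥ (98−57)/(57−38) = 41/19.
With δ = 4/5: need 1 − δ^K ≥ 41/19·(1−4/5)/(4/5), i.e. δ^K ≤ 0.4605.
Since (4/5)^3 = 0.5120 and (4/5)^4 = 0.4096, the smallest such K is 4.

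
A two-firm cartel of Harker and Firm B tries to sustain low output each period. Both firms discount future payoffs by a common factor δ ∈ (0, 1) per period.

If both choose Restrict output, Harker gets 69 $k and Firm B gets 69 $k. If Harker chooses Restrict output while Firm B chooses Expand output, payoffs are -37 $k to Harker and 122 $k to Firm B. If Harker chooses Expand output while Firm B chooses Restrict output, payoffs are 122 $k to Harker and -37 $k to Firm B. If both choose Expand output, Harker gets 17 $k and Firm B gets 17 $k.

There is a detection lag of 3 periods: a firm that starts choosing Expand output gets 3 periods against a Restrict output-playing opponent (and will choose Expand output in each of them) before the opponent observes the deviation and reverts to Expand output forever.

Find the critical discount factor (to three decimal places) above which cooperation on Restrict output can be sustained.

0.796

A deviator earns 122 for 3 periods, then 17 forever; cooperating earns 69 forever. Multiplying the IC by (1−δ):
69 ≥ 122(1−δ^3) + 17δ^3, so 105·δ^3 ≥ 53 and δ^3 ≥ 53/105.
δ ≥ (53/105)^(1/3) ≈ 0.796.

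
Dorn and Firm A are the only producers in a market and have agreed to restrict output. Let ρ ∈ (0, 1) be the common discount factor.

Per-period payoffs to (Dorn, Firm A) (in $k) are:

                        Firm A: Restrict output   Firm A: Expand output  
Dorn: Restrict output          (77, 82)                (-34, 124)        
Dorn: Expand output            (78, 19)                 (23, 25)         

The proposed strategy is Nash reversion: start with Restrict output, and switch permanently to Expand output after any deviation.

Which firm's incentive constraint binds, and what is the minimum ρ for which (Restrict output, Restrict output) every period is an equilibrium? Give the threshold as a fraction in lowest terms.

Firm A; ρ ≥ 14/33

Dorn's threshold: (78−77)/(78−23) = 1/55.
Firm A's threshold: (124−82)/(124−25) = 14/33.
1/55 < 14/33, so Firm A binds and ρ* = 14/33.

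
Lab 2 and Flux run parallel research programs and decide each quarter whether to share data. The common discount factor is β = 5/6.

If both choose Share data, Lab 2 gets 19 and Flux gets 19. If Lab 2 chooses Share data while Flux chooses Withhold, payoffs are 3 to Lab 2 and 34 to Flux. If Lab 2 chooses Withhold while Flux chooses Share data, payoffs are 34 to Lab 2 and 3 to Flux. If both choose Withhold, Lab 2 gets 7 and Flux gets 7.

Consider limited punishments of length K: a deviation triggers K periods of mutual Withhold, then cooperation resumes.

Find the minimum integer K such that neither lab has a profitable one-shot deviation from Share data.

2

Need Σ_{k=1}^{K} β^k ≥ (34−19)/(19−7) = 1.2500 at β = 5/6.
At K = 1 the sum is 0.8333 < 1.2500; at K = 2 it is 1.5278 ≥ 1.2500.
So the minimum punishment length is K = 2.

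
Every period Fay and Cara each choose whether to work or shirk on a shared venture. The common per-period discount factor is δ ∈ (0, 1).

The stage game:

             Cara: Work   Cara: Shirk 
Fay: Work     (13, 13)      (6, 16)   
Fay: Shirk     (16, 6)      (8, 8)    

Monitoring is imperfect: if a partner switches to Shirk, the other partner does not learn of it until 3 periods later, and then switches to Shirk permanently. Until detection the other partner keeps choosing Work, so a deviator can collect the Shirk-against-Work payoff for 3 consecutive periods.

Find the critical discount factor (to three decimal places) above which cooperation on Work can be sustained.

Deviating for the 3 undetected periods gains 16−13 = 3 per period over cooperation, then loses 13−8 = 5 per period forever once punishment starts.
Gain: 3(1 + δ + … + δ^2); loss: 5·δ^3/(1−δ).
No profitable deviation ⇔ 3(1−δ^3) ≤ 5·δ^3, i.e. δ^3 ≥ 3/(3+5) = 3/8.
Hence δ ≥ (3/8)^(1/3) ≈ 0.721.

0.721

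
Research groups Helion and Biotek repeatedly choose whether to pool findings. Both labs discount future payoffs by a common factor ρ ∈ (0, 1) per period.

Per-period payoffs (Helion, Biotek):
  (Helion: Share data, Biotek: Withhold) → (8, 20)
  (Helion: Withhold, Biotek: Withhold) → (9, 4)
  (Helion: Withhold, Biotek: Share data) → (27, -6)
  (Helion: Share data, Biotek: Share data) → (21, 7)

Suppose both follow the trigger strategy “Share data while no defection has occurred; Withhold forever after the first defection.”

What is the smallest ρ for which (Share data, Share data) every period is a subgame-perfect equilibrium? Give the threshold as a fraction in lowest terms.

Helion's threshold: (27−21)/(27−9) = 1/3.
Biotek's threshold: (20−7)/(20−4) = 13/16.
1/3 < 13/16, so Biotek binds and ρ* = 13/16.

13/16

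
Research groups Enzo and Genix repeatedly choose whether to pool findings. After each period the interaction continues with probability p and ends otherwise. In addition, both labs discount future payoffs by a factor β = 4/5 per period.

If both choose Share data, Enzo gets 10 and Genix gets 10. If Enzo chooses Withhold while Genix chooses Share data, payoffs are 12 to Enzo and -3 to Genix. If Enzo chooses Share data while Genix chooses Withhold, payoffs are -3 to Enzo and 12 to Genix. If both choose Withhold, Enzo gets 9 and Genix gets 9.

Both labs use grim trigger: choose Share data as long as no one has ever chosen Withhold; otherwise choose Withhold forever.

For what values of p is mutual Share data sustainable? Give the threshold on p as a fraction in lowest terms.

Expected continuation weight on next period's payoff is β·p = 4/5·p, which plays the role of the discount factor.
Cooperation requires 4/5·p ≥ (12−10)/(12−9) = 2/3, hence p ≥ 5/6.

5/6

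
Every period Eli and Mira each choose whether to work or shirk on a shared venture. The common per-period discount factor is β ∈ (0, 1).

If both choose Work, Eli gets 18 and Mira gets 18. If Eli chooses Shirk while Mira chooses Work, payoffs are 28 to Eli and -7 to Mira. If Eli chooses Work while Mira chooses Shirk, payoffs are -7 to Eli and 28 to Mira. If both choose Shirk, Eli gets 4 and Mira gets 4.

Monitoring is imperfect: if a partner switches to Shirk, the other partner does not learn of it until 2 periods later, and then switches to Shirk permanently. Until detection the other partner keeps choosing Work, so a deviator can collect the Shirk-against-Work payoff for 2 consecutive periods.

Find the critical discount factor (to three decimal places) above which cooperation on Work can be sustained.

The best deviation is to choose Shirk for all 2 undetected periods, earning 28 each, then 4 forever once detected.
Deviation value: 28(1−β^2)/(1−β) + 4β^2/(1−β); cooperation value: 18/(1−β).
IC: 18 ≥ 28(1−β^2) + 4β^2 = 28 − 24β^2.
So β^2 ≥ 10/24 = 5/12, giving β ≥ (5/12)^(1/2) ≈ 0.645.

0.645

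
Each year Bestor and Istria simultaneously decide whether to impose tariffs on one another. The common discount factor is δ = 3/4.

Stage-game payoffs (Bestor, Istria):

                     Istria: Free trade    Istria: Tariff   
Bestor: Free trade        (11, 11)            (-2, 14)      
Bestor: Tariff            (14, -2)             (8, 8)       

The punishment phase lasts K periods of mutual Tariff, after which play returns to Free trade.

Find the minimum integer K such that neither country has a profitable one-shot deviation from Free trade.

No profitable deviation requires (11−8)(δ+…+δ^K) ≥ 14−11, i.e. δ+…+δ^K ≥ 1 ≈ 1.0000.
With δ = 3/4, the partial sums are K=1: 0.7500, K=2: 1.3125.
K = 2 is the first length at which the sum reaches 1.0000.

2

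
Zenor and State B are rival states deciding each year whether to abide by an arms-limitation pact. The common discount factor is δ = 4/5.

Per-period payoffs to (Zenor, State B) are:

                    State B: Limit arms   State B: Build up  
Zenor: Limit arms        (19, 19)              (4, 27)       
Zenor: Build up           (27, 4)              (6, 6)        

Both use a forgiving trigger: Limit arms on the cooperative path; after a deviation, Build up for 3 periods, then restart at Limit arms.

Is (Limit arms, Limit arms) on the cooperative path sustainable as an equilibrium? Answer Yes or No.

Yes

A one-shot deviation gives 27 now, then 6 for 3 periods, then back to 19.
Gain from deviating: (27−19) today; loss: (19−6) in each of the next 3 periods.
No-deviation condition: (19−6)(δ+…+δ^3) ≥ 27−19, i.e. δ+…+δ^3 ≥ 8/13.
At δ = 4/5: δ+…+δ^3 = 1.9520 ≥ 0.6154.
So cooperation is sustainable.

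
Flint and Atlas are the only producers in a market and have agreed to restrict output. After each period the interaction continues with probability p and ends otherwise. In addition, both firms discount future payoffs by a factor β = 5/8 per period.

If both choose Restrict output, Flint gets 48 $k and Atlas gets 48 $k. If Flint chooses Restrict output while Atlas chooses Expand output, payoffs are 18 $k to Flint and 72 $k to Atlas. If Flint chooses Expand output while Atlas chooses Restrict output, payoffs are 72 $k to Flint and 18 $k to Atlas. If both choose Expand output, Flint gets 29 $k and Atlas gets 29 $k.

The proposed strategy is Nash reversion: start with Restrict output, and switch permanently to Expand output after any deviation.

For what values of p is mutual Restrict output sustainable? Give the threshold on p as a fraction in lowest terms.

192/215

With continuation probability p and discount β, the effective per-period discount factor is βp.
Grim-trigger IC: βp ≥ (72−48)/(72−29) = 24/43.
So p ≥ (24/43)/(5/8) = 192/215.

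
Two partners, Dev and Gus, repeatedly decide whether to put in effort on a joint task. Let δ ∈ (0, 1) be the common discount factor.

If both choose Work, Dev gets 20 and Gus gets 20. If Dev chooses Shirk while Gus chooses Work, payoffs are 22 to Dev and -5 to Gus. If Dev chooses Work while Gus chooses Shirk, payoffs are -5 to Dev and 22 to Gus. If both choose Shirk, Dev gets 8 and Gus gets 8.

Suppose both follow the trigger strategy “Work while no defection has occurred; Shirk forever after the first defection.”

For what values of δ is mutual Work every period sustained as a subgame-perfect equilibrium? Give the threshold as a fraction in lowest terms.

1/7

Under grim trigger the critical discount factor is (T−C)/(T−P) with T = 22, C = 20, P = 8.
δ* = (22−20)/(22−8) = 2/14 = 1/7.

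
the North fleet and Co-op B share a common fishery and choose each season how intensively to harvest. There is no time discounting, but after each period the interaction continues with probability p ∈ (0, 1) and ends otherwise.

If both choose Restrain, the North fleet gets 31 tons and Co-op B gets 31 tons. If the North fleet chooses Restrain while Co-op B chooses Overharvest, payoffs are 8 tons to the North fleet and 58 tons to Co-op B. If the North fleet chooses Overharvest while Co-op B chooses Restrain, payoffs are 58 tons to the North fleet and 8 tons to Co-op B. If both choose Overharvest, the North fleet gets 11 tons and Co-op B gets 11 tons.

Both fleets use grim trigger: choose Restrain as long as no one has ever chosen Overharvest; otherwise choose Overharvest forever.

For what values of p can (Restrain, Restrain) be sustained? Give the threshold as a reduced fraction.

With no time discounting, the continuation probability p plays the role of the discount factor.
Grim-trigger IC: 31/(1−p) ≥ 58 + 11p/(1−p) ⇒ p ≥ (58−31)/(58−11) = 27/47.

27/47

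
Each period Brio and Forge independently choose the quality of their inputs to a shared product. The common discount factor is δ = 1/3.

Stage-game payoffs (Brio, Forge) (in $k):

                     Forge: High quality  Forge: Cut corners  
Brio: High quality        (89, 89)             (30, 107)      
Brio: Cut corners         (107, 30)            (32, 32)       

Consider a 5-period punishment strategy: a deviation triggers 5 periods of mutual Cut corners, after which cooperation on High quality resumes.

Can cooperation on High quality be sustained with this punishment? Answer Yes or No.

IC: δ+…+δ^5 ≥ (107−89)/(89−32) = 6/19.
At δ = 1/3: partial sum = 0.4979 ≥ 0.3158. Cooperation sustainable.

Yes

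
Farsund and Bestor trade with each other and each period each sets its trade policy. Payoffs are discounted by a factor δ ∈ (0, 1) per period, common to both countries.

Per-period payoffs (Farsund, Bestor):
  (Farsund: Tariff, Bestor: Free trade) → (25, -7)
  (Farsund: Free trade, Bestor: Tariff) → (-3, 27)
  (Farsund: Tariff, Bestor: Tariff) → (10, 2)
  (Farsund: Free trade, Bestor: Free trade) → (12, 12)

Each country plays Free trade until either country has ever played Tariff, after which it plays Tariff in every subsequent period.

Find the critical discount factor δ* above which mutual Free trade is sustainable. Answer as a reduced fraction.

Farsund: cooperation gives 12 each period; deviation gives 25 once then 10 forever.
  12/(1−δ) ≥ 25 + 10δ/(1−δ) ⇒ δ ≥ 13/15.
Bestor: cooperation gives 12 each period; deviation gives 27 once then 2 forever.
  δ ≥ 15/25 = 3/5.
Both must hold, so the binding constraint is Farsund's: δ ≥ 13/15.

13/15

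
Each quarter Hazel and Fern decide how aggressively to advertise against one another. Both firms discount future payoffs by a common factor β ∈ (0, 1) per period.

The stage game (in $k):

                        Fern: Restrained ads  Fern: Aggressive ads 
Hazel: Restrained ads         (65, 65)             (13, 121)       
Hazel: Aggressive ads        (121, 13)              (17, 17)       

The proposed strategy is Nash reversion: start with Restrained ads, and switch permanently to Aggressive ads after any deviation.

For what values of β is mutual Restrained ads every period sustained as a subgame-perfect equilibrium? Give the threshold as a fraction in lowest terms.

65/(1−β) ≥ 121 + 17β/(1−β)
65 ≥ 121 − 104β
β ≥ 56/104 = 7/13.

7/13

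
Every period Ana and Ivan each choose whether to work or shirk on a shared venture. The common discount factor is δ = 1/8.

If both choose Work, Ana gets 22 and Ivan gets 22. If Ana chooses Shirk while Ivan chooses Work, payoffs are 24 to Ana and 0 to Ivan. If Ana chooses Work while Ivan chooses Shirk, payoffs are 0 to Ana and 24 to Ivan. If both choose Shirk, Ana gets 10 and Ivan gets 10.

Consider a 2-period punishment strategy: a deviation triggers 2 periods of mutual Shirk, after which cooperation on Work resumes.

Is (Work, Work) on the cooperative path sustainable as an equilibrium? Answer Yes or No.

A one-shot deviation gives 24 now, then 10 for 2 periods, then back to 22.
Gain from deviating: (24−22) today; loss: (22−10) in each of the next 2 periods.
No-deviation condition: (22−10)(δ+…+δ^2) ≥ 24−22, i.e. δ+…+δ^2 ≥ 1/6.
At δ = 1/8: δ+…+δ^2 = 0.1406 < 0.1667.
So cooperation is not sustainable.

No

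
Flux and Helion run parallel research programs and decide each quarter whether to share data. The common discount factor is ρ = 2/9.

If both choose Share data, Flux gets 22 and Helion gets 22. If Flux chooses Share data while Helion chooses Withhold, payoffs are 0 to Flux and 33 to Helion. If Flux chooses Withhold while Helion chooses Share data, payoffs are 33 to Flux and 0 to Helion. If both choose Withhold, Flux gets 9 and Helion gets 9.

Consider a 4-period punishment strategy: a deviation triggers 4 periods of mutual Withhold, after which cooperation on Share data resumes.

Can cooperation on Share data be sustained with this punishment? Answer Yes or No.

A one-shot deviation gives 33 now, then 9 for 4 periods, then back to 22.
Gain from deviating: (33−22) today; loss: (22−9) in each of the next 4 periods.
No-deviation condition: (22−9)(ρ+…+ρ^4) ≥ 33−22, i.e. ρ+…+ρ^4 ≥ 11/13.
At ρ = 2/9: ρ+…+ρ^4 = 0.2850 < 0.8462.
So cooperation is not sustainable.

No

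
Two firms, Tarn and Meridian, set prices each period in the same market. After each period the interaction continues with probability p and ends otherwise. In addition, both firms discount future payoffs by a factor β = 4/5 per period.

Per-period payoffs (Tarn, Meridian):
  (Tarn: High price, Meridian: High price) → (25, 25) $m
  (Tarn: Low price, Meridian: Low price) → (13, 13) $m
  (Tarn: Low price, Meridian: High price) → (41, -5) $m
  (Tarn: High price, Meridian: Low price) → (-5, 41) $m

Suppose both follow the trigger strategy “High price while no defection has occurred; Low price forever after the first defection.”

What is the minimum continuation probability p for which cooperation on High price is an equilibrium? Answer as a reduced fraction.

5/7

With continuation probability p and discount β, the effective per-period discount factor is βp.
Grim-trigger IC: βp ≥ (41−25)/(41−13) = 4/7.
So p ≥ (4/7)/(4/5) = 5/7.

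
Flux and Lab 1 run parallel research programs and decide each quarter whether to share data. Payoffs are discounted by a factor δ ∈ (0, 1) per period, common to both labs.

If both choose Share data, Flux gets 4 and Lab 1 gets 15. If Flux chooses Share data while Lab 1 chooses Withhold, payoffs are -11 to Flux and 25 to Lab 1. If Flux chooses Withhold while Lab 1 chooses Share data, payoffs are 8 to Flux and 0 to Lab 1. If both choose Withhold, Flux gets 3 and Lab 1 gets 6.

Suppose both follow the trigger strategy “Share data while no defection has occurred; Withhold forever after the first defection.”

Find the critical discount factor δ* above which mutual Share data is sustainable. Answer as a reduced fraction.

Flux's threshold: (8−4)/(8−3) = 4/5.
Lab 1's threshold: (25−15)/(25−6) = 10/19.
4/5 > 10/19, so Flux binds and δ* = 4/5.

4/5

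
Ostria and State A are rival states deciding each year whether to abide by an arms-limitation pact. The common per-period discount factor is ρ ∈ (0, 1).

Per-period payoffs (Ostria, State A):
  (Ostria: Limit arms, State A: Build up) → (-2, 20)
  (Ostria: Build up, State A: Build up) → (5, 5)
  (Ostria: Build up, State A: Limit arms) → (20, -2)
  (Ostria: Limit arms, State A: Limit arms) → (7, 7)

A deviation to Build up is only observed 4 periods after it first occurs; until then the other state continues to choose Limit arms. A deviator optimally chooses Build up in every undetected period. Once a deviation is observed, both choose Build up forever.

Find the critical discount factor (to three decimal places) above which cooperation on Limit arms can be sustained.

0.965

The best deviation is to choose Build up for all 4 undetected periods, earning 20 each, then 5 forever once detected.
Deviation value: 20(1−ρ^4)/(1−ρ) + 5ρ^4/(1−ρ); cooperation value: 7/(1−ρ).
IC: 7 ≥ 20(1−ρ^4) + 5ρ^4 = 20 − 15ρ^4.
So ρ^4 ≥ 13/15, giving ρ ≥ (13/15)^(1/4) ≈ 0.965.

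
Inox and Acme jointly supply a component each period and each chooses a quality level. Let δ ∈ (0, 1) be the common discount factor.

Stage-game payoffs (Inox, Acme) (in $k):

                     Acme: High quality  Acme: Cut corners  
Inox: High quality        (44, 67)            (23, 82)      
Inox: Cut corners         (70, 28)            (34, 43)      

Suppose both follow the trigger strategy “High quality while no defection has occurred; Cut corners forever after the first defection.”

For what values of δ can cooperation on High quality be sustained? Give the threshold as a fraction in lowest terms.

13/18

Inox's threshold: (70−44)/(70−34) = 13/18.
Acme's threshold: (82−67)/(82−43) = 5/13.
13/18 > 5/13, so Inox binds and δ* = 13/18.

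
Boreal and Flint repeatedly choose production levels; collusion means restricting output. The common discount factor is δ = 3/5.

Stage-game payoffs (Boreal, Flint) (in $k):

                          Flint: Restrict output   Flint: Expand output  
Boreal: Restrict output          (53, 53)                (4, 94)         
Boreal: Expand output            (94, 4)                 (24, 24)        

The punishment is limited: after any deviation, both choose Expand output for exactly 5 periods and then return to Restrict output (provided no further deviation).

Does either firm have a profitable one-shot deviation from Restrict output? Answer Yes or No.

Comparing payoff streams over the 6 periods until play realigns: cooperate → 53(1+δ+…+δ^5); deviate → 94 + 24(δ+…+δ^5).
Cooperation is sustained iff (53−24)(δ+…+δ^5) ≥ 94−53.
δ+…+δ^5 = 3/5·(1−(3/5)^5)/(1−3/5) = 1.3834, and (94−53)/(53−24) = 1.4138.
1.3834 < 1.4138, so cooperation is not sustainable.

Yes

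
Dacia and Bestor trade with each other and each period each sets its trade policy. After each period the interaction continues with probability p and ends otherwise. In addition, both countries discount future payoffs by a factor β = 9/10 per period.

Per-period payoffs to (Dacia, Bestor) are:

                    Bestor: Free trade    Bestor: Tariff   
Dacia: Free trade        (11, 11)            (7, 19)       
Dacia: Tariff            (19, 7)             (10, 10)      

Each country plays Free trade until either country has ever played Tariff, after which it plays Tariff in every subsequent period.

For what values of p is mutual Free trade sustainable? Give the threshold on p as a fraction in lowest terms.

With continuation probability p and discount β, the effective per-period discount factor is βp.
Grim-trigger IC: βp ≥ (19−11)/(19−10) = 8/9.
So p ≥ (8/9)/(9/10) = 80/81.

80/81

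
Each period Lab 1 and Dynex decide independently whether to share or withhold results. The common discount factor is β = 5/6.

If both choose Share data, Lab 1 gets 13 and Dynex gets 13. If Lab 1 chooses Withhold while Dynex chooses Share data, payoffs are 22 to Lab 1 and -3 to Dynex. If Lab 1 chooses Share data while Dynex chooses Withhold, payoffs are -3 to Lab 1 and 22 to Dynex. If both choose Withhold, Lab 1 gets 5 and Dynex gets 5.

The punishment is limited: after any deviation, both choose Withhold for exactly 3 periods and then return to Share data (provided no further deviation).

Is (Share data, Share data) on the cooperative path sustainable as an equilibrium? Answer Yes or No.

Yes

Comparing payoff streams over the 4 periods until play realigns: cooperate → 13(1+β+…+β^3); deviate → 22 + 5(β+…+β^3).
Cooperation is sustained iff (13−5)(β+…+β^3) ≥ 22−13.
β+…+β^3 = 5/6·(1−(5/6)^3)/(1−5/6) = 2.1065, and (22−13)/(13−5) = 1.1250.
2.1065 ≥ 1.1250, so cooperation is sustainable.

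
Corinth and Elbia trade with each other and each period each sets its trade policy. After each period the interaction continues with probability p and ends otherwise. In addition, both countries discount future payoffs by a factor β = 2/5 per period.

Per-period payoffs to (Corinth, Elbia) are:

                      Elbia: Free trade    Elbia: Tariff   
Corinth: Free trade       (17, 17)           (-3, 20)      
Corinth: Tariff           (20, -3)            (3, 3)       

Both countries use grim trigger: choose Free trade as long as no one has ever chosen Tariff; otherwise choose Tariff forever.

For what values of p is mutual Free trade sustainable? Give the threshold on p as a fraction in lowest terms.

Expected continuation weight on next period's payoff is β·p = 2/5·p, which plays the role of the discount factor.
Cooperation requires 2/5·p ≥ (20−17)/(20−3) = 3/17, hence p ≥ 15/34.

15/34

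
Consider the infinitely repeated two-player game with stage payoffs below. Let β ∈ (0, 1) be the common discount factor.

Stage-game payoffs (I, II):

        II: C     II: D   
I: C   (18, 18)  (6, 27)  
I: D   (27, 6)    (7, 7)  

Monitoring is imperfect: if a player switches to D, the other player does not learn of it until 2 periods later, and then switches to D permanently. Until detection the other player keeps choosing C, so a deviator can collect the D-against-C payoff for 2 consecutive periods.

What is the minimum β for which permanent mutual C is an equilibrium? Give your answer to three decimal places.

Deviating for the 2 undetected periods gains 27−18 = 9 per period over cooperation, then loses 18−7 = 11 per period forever once punishment starts.
Gain: 9(1 + β + … + β^1); loss: 11·β^2/(1−β).
No profitable deviation ⇔ 9(1−β^2) ≤ 11·β^2, i.e. β^2 ≥ 9/(9+11) = 9/20.
Hence β ≥ (9/20)^(1/2) ≈ 0.671.

0.671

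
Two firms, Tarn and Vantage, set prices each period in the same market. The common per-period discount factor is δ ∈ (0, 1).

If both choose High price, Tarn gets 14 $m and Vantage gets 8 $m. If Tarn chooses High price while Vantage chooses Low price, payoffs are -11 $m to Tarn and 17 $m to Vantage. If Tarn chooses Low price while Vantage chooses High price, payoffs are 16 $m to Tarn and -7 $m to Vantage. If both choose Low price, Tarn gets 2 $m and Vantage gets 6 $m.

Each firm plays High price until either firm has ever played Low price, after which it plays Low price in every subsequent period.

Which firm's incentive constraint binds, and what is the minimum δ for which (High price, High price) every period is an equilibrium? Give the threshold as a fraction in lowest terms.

For Tarn: deviation gain 16−14 = 2, per-period punishment loss 14−2 = 12. IC gives δ ≥ 2/14 = 1/7.
For Vantage: gain 9, loss 2 per period, so δ ≥ 9/11.
The tighter constraint is Vantage's, so cooperation needs δ ≥ 9/11.

Vantage; δ ≥ 9/11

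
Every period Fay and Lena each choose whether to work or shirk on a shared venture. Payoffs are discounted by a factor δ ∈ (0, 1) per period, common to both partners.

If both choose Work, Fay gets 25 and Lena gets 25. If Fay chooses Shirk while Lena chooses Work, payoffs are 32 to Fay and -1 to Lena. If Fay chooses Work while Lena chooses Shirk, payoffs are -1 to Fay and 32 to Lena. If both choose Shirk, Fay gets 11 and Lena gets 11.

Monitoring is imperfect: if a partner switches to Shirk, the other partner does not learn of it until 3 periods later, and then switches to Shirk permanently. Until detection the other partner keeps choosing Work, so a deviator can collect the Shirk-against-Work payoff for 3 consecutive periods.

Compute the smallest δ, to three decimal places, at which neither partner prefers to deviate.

0.693

The best deviation is to choose Shirk for all 3 undetected periods, earning 32 each, then 11 forever once detected.
Deviation value: 32(1−δ^3)/(1−δ) + 11δ^3/(1−δ); cooperation value: 25/(1−δ).
IC: 25 ≥ 32(1−δ^3) + 11δ^3 = 32 − 21δ^3.
So δ^3 ≥ 7/21 = 1/3, giving δ ≥ (1/3)^(1/3) ≈ 0.693.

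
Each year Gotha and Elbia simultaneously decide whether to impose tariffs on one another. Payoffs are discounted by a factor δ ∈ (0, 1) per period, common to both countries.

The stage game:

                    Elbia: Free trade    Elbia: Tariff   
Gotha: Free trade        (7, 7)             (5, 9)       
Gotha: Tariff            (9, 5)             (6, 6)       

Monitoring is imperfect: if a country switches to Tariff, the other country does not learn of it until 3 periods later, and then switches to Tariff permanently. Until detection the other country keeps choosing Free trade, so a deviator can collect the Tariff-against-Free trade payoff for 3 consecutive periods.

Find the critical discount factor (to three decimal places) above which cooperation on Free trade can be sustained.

A deviator earns 9 for 3 periods, then 6 forever; cooperating earns 7 forever. Multiplying the IC by (1−δ):
7 ≥ 9(1−δ^3) + 6δ^3, so 3·δ^3 ≥ 2 and δ^3 ≥ 2/3.
δ ≥ (2/3)^(1/3) ≈ 0.874.

0.874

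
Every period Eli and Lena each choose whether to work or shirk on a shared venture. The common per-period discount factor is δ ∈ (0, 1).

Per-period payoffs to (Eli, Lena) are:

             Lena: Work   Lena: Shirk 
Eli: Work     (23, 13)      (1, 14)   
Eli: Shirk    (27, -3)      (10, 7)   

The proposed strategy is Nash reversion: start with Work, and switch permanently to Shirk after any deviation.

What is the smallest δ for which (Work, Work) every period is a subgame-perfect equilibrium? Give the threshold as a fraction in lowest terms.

4/17

Eli: cooperation gives 23 each period; deviation gives 27 once then 10 forever.
  23/(1−δ) ≥ 27 + 10δ/(1−δ) ⇒ δ ≥ 4/17.
Lena: cooperation gives 13 each period; deviation gives 14 once then 7 forever.
  δ ≥ 1/7.
Both must hold, so the binding constraint is Eli's: δ ≥ 4/17.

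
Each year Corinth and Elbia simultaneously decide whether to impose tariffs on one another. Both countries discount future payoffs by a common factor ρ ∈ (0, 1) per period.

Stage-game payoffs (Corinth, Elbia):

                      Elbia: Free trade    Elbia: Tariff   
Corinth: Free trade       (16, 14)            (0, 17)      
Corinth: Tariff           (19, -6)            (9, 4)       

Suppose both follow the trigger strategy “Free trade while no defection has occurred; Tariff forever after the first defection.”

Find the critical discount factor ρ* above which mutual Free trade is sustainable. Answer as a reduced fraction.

3/10

Corinth: cooperation gives 16 each period; deviation gives 19 once then 9 forever.
  16/(1−ρ) ≥ 19 + 9ρ/(1−ρ) ⇒ ρ ≥ 3/10.
Elbia: cooperation gives 14 each period; deviation gives 17 once then 4 forever.
  ρ ≥ 3/13.
Both must hold, so the binding constraint is Corinth's: ρ ≥ 3/10.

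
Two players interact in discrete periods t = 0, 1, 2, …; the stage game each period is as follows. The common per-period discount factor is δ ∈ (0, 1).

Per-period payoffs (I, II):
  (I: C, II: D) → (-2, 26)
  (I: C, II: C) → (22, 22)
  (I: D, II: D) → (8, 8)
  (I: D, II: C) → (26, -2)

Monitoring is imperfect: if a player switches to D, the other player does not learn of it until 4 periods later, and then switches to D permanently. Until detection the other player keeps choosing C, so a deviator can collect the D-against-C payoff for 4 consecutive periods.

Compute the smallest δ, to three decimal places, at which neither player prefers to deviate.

A deviator earns 26 for 4 periods, then 8 forever; cooperating earns 22 forever. Multiplying the IC by (1−δ):
22 ≥ 26(1−δ^4) + 8δ^4, so 18·δ^4 ≥ 4 and δ^4 ≥ 2/9.
δ ≥ (2/9)^(1/4) ≈ 0.687.

0.687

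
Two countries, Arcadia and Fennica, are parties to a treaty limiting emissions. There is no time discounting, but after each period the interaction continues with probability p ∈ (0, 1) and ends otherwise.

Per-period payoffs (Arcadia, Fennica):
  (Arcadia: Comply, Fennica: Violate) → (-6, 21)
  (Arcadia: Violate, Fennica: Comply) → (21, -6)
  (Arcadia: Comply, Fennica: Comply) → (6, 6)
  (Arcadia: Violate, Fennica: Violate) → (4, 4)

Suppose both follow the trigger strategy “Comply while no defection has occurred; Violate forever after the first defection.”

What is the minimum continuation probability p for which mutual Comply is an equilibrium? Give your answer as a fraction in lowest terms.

15/17

With no time discounting, the continuation probability p plays the role of the discount factor.
Grim-trigger IC: 6/(1−p) ≥ 21 + 4p/(1−p) ⇒ p ≥ (21−6)/(21−4) = 15/17.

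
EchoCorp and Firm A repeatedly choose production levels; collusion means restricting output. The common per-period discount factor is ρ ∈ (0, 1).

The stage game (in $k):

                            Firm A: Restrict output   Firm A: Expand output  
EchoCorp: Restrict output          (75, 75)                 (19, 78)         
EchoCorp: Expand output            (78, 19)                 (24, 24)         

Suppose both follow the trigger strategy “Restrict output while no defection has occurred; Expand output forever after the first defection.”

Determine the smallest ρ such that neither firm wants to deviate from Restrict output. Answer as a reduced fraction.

Under grim trigger the critical discount factor is (T−C)/(T−P) with T = 78, C = 75, P = 24.
ρ* = (78−75)/(78−24) = 3/54 = 1/18.

1/18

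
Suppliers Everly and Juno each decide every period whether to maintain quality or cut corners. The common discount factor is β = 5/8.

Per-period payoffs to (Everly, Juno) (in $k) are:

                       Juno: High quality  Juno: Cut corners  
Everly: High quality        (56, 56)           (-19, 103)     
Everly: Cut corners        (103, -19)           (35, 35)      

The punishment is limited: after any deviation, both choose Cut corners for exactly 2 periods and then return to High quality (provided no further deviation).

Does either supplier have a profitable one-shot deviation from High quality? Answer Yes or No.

Yes

IC: β+…+β^2 ≥ (103−56)/(56−35) = 47/21.
At β = 5/8: partial sum = 1.0156 < 2.2381. Cooperation not sustainable.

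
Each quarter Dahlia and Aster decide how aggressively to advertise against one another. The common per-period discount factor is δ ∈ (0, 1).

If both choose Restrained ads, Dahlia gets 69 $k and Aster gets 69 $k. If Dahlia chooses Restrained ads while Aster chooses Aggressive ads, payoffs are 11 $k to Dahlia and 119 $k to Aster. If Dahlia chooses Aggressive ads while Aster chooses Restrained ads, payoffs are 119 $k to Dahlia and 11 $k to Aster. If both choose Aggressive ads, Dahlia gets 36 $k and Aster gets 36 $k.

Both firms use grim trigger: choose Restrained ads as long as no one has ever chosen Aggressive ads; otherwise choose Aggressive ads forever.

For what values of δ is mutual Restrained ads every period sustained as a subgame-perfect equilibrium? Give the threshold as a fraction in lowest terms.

50/83

One-period gain from deviating is 119 − 69 = 50. The loss is 69 − 36 = 33 in every subsequent period, with present value 33·δ/(1−δ).
Deviation is unprofitable when 33·δ/(1−δ) ≥ 50, i.e. δ/(1−δ) ≥ 50/33.
Equivalently δ ≥ 50/(50+33) = 50/83.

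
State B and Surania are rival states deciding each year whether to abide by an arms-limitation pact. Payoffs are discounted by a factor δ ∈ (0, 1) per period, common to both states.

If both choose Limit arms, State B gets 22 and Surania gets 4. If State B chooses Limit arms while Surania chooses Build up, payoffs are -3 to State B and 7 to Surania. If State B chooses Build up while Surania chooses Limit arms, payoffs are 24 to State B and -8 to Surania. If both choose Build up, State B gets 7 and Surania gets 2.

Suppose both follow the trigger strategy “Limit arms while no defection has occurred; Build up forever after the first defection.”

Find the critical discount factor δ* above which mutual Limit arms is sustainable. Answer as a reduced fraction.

3/5

State B: cooperation gives 22 each period; deviation gives 24 once then 7 forever.
  22/(1−δ) ≥ 24 + 7δ/(1−δ) ⇒ δ ≥ 2/17.
Surania: cooperation gives 4 each period; deviation gives 7 once then 2 forever.
  δ ≥ 3/5.
Both must hold, so the binding constraint is Surania's: δ ≥ 3/5.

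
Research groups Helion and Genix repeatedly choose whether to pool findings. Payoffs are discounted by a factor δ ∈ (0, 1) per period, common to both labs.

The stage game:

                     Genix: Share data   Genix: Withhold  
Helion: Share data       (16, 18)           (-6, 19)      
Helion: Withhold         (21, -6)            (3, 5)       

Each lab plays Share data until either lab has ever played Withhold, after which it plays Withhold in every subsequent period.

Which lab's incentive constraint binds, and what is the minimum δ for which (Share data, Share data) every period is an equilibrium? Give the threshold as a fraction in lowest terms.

Helion; δ ≥ 5/18

For Helion: deviation gain 21−16 = 5, per-period punishment loss 16−3 = 13. IC gives δ ≥ 5/18.
For Genix: gain 1, loss 13 per period, so δ ≥ 1/14.
The tighter constraint is Helion's, so cooperation needs δ ≥ 5/18.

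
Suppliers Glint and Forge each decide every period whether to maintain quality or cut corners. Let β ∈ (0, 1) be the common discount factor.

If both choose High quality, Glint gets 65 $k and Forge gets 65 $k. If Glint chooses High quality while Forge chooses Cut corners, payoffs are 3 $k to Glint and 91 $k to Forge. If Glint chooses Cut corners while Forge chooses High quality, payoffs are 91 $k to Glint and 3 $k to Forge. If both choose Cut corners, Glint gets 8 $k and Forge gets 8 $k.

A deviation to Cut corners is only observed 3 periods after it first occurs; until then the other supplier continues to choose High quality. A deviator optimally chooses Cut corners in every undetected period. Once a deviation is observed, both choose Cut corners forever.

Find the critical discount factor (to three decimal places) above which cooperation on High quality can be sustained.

0.679

Deviating for the 3 undetected periods gains 91−65 = 26 per period over cooperation, then loses 65−8 = 57 per period forever once punishment starts.
Gain: 26(1 + β + … + β^2); loss: 57·β^3/(1−β).
No profitable deviation ⇔ 26(1−β^3) ≤ 57·β^3, i.e. β^3 ≥ 26/(26+57) = 26/83.
Hence β ≥ (26/83)^(1/3) ≈ 0.679.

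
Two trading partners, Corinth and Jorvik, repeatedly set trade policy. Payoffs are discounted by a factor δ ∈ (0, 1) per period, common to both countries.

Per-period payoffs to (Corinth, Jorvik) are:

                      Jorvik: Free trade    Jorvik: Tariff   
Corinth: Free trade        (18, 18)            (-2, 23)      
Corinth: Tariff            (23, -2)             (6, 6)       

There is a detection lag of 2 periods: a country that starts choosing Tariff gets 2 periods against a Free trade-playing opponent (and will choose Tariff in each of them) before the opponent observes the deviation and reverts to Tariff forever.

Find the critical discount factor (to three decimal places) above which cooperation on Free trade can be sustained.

0.542

A deviator earns 23 for 2 periods, then 6 forever; cooperating earns 18 forever. Multiplying the IC by (1−δ):
18 ≥ 23(1−δ^2) + 6δ^2, so 17·δ^2 ≥ 5 and δ^2 ≥ 5/17.
δ ≥ (5/17)^(1/2) ≈ 0.542.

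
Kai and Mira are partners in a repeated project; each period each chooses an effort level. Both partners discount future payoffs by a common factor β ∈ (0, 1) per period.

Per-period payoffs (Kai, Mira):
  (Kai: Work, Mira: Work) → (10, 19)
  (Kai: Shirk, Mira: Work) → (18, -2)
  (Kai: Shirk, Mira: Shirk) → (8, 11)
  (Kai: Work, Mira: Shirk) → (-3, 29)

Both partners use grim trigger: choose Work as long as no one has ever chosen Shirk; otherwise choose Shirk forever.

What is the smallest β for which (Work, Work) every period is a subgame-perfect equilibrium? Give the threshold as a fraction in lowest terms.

4/5

Kai's threshold: (18−10)/(18−8) = 4/5.
Mira's threshold: (29−19)/(29−11) = 5/9.
4/5 > 5/9, so Kai binds and β* = 4/5.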